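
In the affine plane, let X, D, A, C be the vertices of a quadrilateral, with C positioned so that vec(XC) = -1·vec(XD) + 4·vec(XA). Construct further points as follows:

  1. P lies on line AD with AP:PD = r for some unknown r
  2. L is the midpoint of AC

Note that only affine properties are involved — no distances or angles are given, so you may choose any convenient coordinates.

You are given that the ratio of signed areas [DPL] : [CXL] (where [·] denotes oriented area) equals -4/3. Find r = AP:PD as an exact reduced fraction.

r = 1/2

Choose coordinates X = (0, 0), D = (1, 0), A = (0, 1), C = (-1, 4).
1. With AP:PD = r, write λ = r/(r+1) so P = A + λ·(D−A); P is affine-linear in λ
2. L is the midpoint of AC ⇒ L = (-1/2, 5/2)
Every point depending on P is an affine combination of P and λ-independent points, so each such coordinate is linear in λ; the λ² term in each signed area is a multiple of (D−A)×(D−A) = 0, so 2·[DPL] and 2·[CXL] are each linear in λ. Evaluating at λ=0 and λ=1:
  2·[DPL] = λ − 1,   2·[CXL] = 1/2
So [DPL]:[CXL] = (λ − 1) / (1/2). Setting this equal to -4/3:
  λ − 1 = -4/3·(1/2)  ⇒  λ = 1/3
Then r = λ/(1−λ) = (1/3)/(2/3) = 1/2. Check: with r = 1/2, P = (1/3, 2/3) and [DPL]:[CXL] = -4/3 as required.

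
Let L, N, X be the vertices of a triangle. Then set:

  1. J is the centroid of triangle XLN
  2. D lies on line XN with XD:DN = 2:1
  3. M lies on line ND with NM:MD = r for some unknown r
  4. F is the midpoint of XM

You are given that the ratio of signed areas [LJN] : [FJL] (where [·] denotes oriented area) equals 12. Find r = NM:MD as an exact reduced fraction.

Assign L = (0, 0), N = (1, 0), X = (0, 1) — the answer is frame-independent, so this choice is without loss of generality.
1. J is the centroid of triangle XLN ⇒ J = (1/3, 1/3)
2. D lies on line XN with XD:DN = 2:1 ⇒ D = (2/3, 1/3)
3. With NM:MD = r, write λ = r/(r+1) so M = N + λ·(D−N); M is affine-linear in λ
4. F is the midpoint of XM ⇒ F is an affine combination of earlier points and hence also affine-linear in λ
Every point depending on M is an affine combination of M and λ-independent points, so each such coordinate is linear in λ; the λ² term in each signed area is a multiple of (D−N)×(D−N) = 0, so 2·[LJN] and 2·[FJL] are each linear in λ. Evaluating at λ=0 and λ=1:
  2·[LJN] = -1/3,   2·[FJL] = -1/9·λ
So [LJN]:[FJL] = (-1/3) / (-1/9·λ). Setting this equal to 12:
  -1/3 = 12·(-1/9·λ)  ⇒  λ = 1/4
Then r = λ/(1−λ) = (1/4)/(3/4) = 1/3. Check: with r = 1/3, M = (11/12, 1/12) and [LJN]:[FJL] = 12 as required.

r = 1/3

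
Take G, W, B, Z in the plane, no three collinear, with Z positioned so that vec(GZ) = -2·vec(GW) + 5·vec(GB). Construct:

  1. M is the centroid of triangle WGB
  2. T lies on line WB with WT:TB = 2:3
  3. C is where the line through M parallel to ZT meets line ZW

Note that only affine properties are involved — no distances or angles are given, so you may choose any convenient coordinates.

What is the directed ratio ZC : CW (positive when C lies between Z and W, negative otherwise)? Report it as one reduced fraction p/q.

Assign G = (0, 0), W = (1, 0), B = (0, 1), Z = (-2, 5) — the answer is frame-independent, so this choice is without loss of generality.
1. M is the centroid of triangle WGB ⇒ M = (1/3, 1/3)
2. T lies on line WB with WT:TB = 2:3 ⇒ T = (3/5, 2/5)
3. C is where the line through M parallel to ZT meets line ZW ⇒ C = (-29/4, 55/4)
C = Z + t·(W−Z) with t = -7/4, so ZC:CW = t:(1−t) = -7/4:11/4

ZC:CW = -7/11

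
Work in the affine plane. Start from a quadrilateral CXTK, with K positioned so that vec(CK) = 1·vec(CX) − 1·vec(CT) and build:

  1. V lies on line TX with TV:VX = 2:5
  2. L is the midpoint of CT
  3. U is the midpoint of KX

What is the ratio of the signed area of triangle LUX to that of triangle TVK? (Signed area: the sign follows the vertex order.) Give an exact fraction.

Assign C = (0, 0), X = (1, 0), T = (0, 1), K = (1, -1) — the answer is frame-independent, so this choice is without loss of generality.
1. V lies on line TX with TV:VX = 2:5 ⇒ V = (2/7, 5/7)
2. L is the midpoint of CT ⇒ L = (0, 1/2)
3. U is the midpoint of KX ⇒ U = (1, -1/2)
2·[LUX] = 1/2, 2·[TVK] = -2/7
[LUX]:[TVK] = 1/2:-2/7 = -7/4

[LUX]:[TVK] = -7/4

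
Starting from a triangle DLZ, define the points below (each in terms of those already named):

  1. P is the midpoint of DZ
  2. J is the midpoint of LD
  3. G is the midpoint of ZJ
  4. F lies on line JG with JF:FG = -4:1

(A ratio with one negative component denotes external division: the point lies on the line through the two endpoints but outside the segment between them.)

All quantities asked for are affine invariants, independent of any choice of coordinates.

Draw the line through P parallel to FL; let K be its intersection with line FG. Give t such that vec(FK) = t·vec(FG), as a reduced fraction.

Assign D = (0, 0), L = (1, 0), Z = (0, 1) — the answer is frame-independent, so this choice is without loss of generality.
1. P is the midpoint of DZ ⇒ P = (0, 1/2)
2. J is the midpoint of LD ⇒ J = (1/2, 0)
3. G is the midpoint of ZJ ⇒ G = (1/4, 1/2)
4. F lies on line JG with JF:FG = -4:1 ⇒ F = (1/6, 2/3)
through P parallel to FL: direction (5/6, -2/3); meets FG at K = (5/12, 1/6)
K = F + t·(G−F) with t = 3

t = 3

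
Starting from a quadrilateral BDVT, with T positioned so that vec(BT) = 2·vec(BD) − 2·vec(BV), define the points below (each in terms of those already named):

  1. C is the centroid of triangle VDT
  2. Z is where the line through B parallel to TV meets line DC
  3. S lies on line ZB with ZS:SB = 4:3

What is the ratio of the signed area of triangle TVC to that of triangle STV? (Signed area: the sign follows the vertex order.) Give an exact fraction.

[TVC]:[STV] = -1/6

Work in coordinates with B = (0, 0), D = (1, 0), V = (0, 1), T = (2, -2).
1. C is the centroid of triangle VDT ⇒ C = (1, -1/3)
2. Z is where the line through B parallel to TV meets line DC ⇒ Z = (1, -3/2)
3. S lies on line ZB with ZS:SB = 4:3 ⇒ S = (3/7, -9/14)
2·[TVC] = -1/3, 2·[STV] = 2
[TVC]:[STV] = -1/3:2 = -1/6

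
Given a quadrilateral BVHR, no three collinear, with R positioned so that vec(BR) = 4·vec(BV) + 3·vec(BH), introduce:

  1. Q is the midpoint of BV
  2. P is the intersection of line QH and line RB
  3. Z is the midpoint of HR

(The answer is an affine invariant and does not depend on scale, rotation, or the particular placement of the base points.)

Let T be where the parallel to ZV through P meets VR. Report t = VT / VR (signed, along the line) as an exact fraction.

t = -17/33

Set B = (0, 0), V = (1, 0), H = (0, 1), R = (4, 3); any affine frame gives the same invariant.
1. Q is the midpoint of BV ⇒ Q = (1/2, 0)
2. P is the intersection of line QH and line RB ⇒ P = (4/11, 3/11)
3. Z is the midpoint of HR ⇒ Z = (2, 2)
through P parallel to ZV: direction (-1, -2); meets VR at T = (-6/11, -17/11)
T = V + t·(R−V) with t = -17/33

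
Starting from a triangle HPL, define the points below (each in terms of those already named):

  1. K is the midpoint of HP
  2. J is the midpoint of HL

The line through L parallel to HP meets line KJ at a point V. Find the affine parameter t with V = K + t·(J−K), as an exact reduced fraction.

Work in coordinates with H = (0, 0), P = (1, 0), L = (0, 1).
1. K is the midpoint of HP ⇒ K = (1/2, 0)
2. J is the midpoint of HL ⇒ J = (0, 1/2)
through L parallel to HP: direction (1, 0); meets KJ at V = (-1/2, 1)
V = K + t·(J−K) with t = 2

t = 2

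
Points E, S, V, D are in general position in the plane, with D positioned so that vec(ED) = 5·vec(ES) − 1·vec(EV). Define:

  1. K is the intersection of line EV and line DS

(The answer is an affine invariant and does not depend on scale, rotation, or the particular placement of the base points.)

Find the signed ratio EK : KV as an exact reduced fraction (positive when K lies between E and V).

EK:KV = 1/3

Choose coordinates E = (0, 0), S = (1, 0), V = (0, 1), D = (5, -1).
1. K is the intersection of line EV and line DS ⇒ K = (0, 1/4)
K = E + t·(V−E) with t = 1/4, so EK:KV = t:(1−t) = 1/4:3/4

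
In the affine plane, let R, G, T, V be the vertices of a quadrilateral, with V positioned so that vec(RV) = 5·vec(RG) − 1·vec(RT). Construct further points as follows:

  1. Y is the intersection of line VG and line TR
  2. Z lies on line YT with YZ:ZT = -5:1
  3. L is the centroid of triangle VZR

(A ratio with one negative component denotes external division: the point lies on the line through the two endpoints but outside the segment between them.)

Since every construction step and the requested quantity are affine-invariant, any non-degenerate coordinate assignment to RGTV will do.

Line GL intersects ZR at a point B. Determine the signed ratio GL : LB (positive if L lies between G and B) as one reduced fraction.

Set R = (0, 0), G = (1, 0), T = (0, 1), V = (5, -1); any affine frame gives the same invariant.
1. Y is the intersection of line VG and line TR ⇒ Y = (0, 1/4)
2. Z lies on line YT with YZ:ZT = -5:1 ⇒ Z = (0, 19/16)
3. L is the centroid of triangle VZR ⇒ L = (5/3, 1/16)
line GL meets ZR at B = (0, -3/32)
L = G + t·(B−G) with t = -2/3, so GL:LB = -2/3:5/3

GL:LB = -2/5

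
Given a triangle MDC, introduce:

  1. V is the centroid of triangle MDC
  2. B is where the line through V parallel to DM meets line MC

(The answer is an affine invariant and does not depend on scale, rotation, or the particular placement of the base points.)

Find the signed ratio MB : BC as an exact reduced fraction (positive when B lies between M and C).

Assign M = (0, 0), D = (1, 0), C = (0, 1) — the answer is frame-independent, so this choice is without loss of generality.
1. V is the centroid of triangle MDC ⇒ V = (1/3, 1/3)
2. B is where the line through V parallel to DM meets line MC ⇒ B = (0, 1/3)
B = M + t·(C−M) with t = 1/3, so MB:BC = t:(1−t) = 1/3:2/3

MB:BC = 1/2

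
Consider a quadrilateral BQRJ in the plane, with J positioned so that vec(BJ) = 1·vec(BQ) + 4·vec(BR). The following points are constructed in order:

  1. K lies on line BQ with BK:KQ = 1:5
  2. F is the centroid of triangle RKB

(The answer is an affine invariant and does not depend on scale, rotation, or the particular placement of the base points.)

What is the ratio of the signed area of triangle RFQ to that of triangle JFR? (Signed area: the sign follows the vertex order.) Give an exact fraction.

[RFQ]:[JFR] = -11/15

Assign B = (0, 0), Q = (1, 0), R = (0, 1), J = (1, 4) — the answer is frame-independent, so this choice is without loss of generality.
1. K lies on line BQ with BK:KQ = 1:5 ⇒ K = (1/6, 0)
2. F is the centroid of triangle RKB ⇒ F = (1/18, 1/3)
2·[RFQ] = 11/18, 2·[JFR] = -5/6
[RFQ]:[JFR] = 11/18:-5/6 = -11/15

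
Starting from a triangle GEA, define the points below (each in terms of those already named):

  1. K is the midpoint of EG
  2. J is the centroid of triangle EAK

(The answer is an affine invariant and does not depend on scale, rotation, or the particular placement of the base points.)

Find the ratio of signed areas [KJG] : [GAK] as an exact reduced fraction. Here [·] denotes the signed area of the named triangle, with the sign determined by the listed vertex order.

Work in coordinates with G = (0, 0), E = (1, 0), A = (0, 1).
1. K is the midpoint of EG ⇒ K = (1/2, 0)
2. J is the centroid of triangle EAK ⇒ J = (1/2, 1/3)
2·[KJG] = 1/6, 2·[GAK] = -1/2
[KJG]:[GAK] = 1/6:-1/2 = -1/3

[KJG]:[GAK] = -1/3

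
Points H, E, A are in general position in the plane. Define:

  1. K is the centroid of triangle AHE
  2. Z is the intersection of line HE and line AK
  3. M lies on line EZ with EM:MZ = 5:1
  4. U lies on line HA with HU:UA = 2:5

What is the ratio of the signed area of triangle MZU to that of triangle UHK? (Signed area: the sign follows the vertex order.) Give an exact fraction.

Assign H = (0, 0), E = (1, 0), A = (0, 1) — the answer is frame-independent, so this choice is without loss of generality.
1. K is the centroid of triangle AHE ⇒ K = (1/3, 1/3)
2. Z is the intersection of line HE and line AK ⇒ Z = (1/2, 0)
3. M lies on line EZ with EM:MZ = 5:1 ⇒ M = (7/12, 0)
4. U lies on line HA with HU:UA = 2:5 ⇒ U = (0, 2/7)
2·[MZU] = -1/42, 2·[UHK] = 2/21
[MZU]:[UHK] = -1/42:2/21 = -1/4

[MZU]:[UHK] = -1/4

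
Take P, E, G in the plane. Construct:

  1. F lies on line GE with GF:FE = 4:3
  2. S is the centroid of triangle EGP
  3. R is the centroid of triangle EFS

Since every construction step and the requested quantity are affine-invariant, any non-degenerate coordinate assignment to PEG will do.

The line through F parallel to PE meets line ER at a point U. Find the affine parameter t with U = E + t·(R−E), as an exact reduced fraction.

Choose coordinates P = (0, 0), E = (1, 0), G = (0, 1).
1. F lies on line GE with GF:FE = 4:3 ⇒ F = (4/7, 3/7)
2. S is the centroid of triangle EGP ⇒ S = (1/3, 1/3)
3. R is the centroid of triangle EFS ⇒ R = (40/63, 16/63)
through F parallel to PE: direction (1, 0); meets ER at U = (43/112, 3/7)
U = E + t·(R−E) with t = 27/16

t = 27/16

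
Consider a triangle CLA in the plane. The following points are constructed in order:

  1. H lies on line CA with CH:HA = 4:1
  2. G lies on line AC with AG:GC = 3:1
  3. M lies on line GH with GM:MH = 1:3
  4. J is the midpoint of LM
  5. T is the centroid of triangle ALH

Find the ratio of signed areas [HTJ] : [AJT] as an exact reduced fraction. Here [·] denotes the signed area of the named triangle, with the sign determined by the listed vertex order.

Choose coordinates C = (0, 0), L = (1, 0), A = (0, 1).
1. H lies on line CA with CH:HA = 4:1 ⇒ H = (0, 4/5)
2. G lies on line AC with AG:GC = 3:1 ⇒ G = (0, 1/4)
3. M lies on line GH with GM:MH = 1:3 ⇒ M = (0, 31/80)
4. J is the midpoint of LM ⇒ J = (1/2, 31/160)
5. T is the centroid of triangle ALH ⇒ T = (1/3, 3/5)
2·[HTJ] = -49/480, 2·[AJT] = 11/160
[HTJ]:[AJT] = -49/480:11/160 = -49/33

[HTJ]:[AJT] = -49/33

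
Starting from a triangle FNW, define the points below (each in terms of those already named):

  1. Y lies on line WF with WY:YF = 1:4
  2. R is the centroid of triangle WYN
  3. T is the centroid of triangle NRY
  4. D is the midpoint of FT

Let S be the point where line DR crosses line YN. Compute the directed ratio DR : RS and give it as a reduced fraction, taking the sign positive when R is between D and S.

Choose coordinates F = (0, 0), N = (1, 0), W = (0, 1).
1. Y lies on line WF with WY:YF = 1:4 ⇒ Y = (0, 4/5)
2. R is the centroid of triangle WYN ⇒ R = (1/3, 3/5)
3. T is the centroid of triangle NRY ⇒ T = (4/9, 7/15)
4. D is the midpoint of FT ⇒ D = (2/9, 7/30)
line DR meets YN at S = (13/41, 112/205)
R = D + t·(S−D) with t = 41/35, so DR:RS = 41/35:-6/35

DR:RS = -41/6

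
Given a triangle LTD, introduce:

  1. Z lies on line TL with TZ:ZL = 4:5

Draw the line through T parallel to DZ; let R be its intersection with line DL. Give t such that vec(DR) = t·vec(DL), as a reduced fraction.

t = -4/5

Set L = (0, 0), T = (1, 0), D = (0, 1); any affine frame gives the same invariant.
1. Z lies on line TL with TZ:ZL = 4:5 ⇒ Z = (5/9, 0)
through T parallel to DZ: direction (5/9, -1); meets DL at R = (0, 9/5)
R = D + t·(L−D) with t = -4/5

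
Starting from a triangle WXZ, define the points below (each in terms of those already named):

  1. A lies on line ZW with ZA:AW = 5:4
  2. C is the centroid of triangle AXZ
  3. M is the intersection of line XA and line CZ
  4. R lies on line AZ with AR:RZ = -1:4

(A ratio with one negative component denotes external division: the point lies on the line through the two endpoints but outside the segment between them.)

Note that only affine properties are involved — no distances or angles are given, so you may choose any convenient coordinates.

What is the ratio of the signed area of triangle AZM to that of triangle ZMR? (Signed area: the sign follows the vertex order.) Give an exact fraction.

Choose coordinates W = (0, 0), X = (1, 0), Z = (0, 1).
1. A lies on line ZW with ZA:AW = 5:4 ⇒ A = (0, 4/9)
2. C is the centroid of triangle AXZ ⇒ C = (1/3, 13/27)
3. M is the intersection of line XA and line CZ ⇒ M = (1/2, 2/9)
4. R lies on line AZ with AR:RZ = -1:4 ⇒ R = (0, 7/27)
2·[AZM] = -5/18, 2·[ZMR] = -10/27
[AZM]:[ZMR] = -5/18:-10/27 = 3/4

[AZM]:[ZMR] = 3/4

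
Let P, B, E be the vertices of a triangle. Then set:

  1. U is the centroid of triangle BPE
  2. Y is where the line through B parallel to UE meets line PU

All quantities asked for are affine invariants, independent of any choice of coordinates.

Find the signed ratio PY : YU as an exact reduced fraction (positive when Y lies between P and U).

PY:YU = -2

Choose coordinates P = (0, 0), B = (1, 0), E = (0, 1).
1. U is the centroid of triangle BPE ⇒ U = (1/3, 1/3)
2. Y is where the line through B parallel to UE meets line PU ⇒ Y = (2/3, 2/3)
Y = P + t·(U−P) with t = 2, so PY:YU = t:(1−t) = 2:-1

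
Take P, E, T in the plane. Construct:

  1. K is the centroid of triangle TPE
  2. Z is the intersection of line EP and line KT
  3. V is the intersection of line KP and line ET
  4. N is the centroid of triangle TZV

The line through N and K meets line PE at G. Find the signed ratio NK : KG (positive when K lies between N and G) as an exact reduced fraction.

Set P = (0, 0), E = (1, 0), T = (0, 1); any affine frame gives the same invariant.
1. K is the centroid of triangle TPE ⇒ K = (1/3, 1/3)
2. Z is the intersection of line EP and line KT ⇒ Z = (1/2, 0)
3. V is the intersection of line KP and line ET ⇒ V = (1/2, 1/2)
4. N is the centroid of triangle TZV ⇒ N = (1/3, 1/2)
line NK meets PE at G = (1/3, 0)
K = N + t·(G−N) with t = 1/3, so NK:KG = 1/3:2/3

NK:KG = 1/2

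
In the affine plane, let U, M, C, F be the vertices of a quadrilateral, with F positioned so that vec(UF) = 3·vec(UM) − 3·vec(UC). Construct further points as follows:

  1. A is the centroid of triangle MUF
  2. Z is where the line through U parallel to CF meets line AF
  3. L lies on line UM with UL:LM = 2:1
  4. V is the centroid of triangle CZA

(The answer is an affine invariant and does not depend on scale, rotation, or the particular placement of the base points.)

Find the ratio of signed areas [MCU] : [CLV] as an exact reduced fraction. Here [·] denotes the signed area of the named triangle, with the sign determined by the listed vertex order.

[MCU]:[CLV] = -18/7

Choose coordinates U = (0, 0), M = (1, 0), C = (0, 1), F = (3, -3).
1. A is the centroid of triangle MUF ⇒ A = (4/3, -1)
2. Z is where the line through U parallel to CF meets line AF ⇒ Z = (-9/2, 6)
3. L lies on line UM with UL:LM = 2:1 ⇒ L = (2/3, 0)
4. V is the centroid of triangle CZA ⇒ V = (-19/18, 2)
2·[MCU] = 1, 2·[CLV] = -7/18
[MCU]:[CLV] = 1:-7/18 = -18/7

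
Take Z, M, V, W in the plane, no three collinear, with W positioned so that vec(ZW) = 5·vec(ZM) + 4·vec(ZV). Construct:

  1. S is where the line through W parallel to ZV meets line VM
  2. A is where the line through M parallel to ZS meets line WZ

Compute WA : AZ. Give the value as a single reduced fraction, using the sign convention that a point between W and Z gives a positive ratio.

WA:AZ = 9

Set Z = (0, 0), M = (1, 0), V = (0, 1), W = (5, 4); any affine frame gives the same invariant.
1. S is where the line through W parallel to ZV meets line VM ⇒ S = (5, -4)
2. A is where the line through M parallel to ZS meets line WZ ⇒ A = (1/2, 2/5)
A = W + t·(Z−W) with t = 9/10, so WA:AZ = t:(1−t) = 9/10:1/10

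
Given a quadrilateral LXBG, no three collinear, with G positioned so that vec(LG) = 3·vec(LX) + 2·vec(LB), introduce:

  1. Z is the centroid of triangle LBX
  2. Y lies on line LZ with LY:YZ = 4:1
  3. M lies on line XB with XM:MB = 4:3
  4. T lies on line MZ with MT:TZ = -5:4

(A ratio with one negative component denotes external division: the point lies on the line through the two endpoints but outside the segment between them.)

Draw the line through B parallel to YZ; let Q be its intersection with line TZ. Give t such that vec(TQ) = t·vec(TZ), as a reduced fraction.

Work in coordinates with L = (0, 0), X = (1, 0), B = (0, 1), G = (3, 2).
1. Z is the centroid of triangle LBX ⇒ Z = (1/3, 1/3)
2. Y lies on line LZ with LY:YZ = 4:1 ⇒ Y = (4/15, 4/15)
3. M lies on line XB with XM:MB = 4:3 ⇒ M = (3/7, 4/7)
4. T lies on line MZ with MT:TZ = -5:4 ⇒ T = (-1/21, -13/21)
through B parallel to YZ: direction (1/15, 1/15); meets TZ at Q = (1, 2)
Q = T + t·(Z−T) with t = 11/4

t = 11/4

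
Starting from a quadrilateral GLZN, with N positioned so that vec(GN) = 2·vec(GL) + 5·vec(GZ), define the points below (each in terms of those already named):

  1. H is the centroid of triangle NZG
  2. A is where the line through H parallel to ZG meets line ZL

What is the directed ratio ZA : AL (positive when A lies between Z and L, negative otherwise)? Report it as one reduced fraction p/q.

ZA:AL = 2

Assign G = (0, 0), L = (1, 0), Z = (0, 1), N = (2, 5) — the answer is frame-independent, so this choice is without loss of generality.
1. H is the centroid of triangle NZG ⇒ H = (2/3, 2)
2. A is where the line through H parallel to ZG meets line ZL ⇒ A = (2/3, 1/3)
A = Z + t·(L−Z) with t = 2/3, so ZA:AL = t:(1−t) = 2/3:1/3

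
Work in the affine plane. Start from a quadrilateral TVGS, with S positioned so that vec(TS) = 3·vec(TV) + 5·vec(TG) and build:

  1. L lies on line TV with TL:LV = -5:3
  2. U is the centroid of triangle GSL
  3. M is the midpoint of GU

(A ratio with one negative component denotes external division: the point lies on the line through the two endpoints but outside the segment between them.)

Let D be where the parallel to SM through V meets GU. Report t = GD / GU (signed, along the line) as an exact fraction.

Assign T = (0, 0), V = (1, 0), G = (0, 1), S = (3, 5) — the answer is frame-independent, so this choice is without loss of generality.
1. L lies on line TV with TL:LV = -5:3 ⇒ L = (5/2, 0)
2. U is the centroid of triangle GSL ⇒ U = (11/6, 2)
3. M is the midpoint of GU ⇒ M = (11/12, 3/2)
through V parallel to SM: direction (-25/12, -7/2); meets GU at D = (737/312, 119/52)
D = G + t·(U−G) with t = 67/52

t = 67/52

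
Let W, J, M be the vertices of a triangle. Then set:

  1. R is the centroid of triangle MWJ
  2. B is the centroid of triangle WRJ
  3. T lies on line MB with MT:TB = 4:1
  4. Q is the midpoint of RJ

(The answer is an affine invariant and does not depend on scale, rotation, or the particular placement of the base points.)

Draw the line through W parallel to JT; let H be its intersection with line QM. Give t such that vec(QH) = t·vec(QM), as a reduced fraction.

Assign W = (0, 0), J = (1, 0), M = (0, 1) — the answer is frame-independent, so this choice is without loss of generality.
1. R is the centroid of triangle MWJ ⇒ R = (1/3, 1/3)
2. B is the centroid of triangle WRJ ⇒ B = (4/9, 1/9)
3. T lies on line MB with MT:TB = 4:1 ⇒ T = (16/45, 13/45)
4. Q is the midpoint of RJ ⇒ Q = (2/3, 1/6)
through W parallel to JT: direction (-29/45, 13/45); meets QM at H = (116/93, -52/93)
H = Q + t·(M−Q) with t = -27/31

t = -27/31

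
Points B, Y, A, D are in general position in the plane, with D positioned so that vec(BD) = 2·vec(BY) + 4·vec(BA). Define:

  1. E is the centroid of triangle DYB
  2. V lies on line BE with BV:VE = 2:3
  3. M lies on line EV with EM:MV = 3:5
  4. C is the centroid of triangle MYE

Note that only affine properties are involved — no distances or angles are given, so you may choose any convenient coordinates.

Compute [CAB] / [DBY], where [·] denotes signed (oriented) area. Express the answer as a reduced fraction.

Work in coordinates with B = (0, 0), Y = (1, 0), A = (0, 1), D = (2, 4).
1. E is the centroid of triangle DYB ⇒ E = (1, 4/3)
2. V lies on line BE with BV:VE = 2:3 ⇒ V = (2/5, 8/15)
3. M lies on line EV with EM:MV = 3:5 ⇒ M = (31/40, 31/30)
4. C is the centroid of triangle MYE ⇒ C = (37/40, 71/90)
2·[CAB] = 37/40, 2·[DBY] = 4
[CAB]:[DBY] = 37/40:4 = 37/160

[CAB]:[DBY] = 37/160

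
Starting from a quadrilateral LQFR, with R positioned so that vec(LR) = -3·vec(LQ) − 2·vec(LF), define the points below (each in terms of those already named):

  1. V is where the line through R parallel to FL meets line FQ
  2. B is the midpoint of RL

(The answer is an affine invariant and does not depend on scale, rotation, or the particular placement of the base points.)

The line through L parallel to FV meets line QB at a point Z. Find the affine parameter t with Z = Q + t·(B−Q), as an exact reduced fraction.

Work in coordinates with L = (0, 0), Q = (1, 0), F = (0, 1), R = (-3, -2).
1. V is where the line through R parallel to FL meets line FQ ⇒ V = (-3, 4)
2. B is the midpoint of RL ⇒ B = (-3/2, -1)
through L parallel to FV: direction (-3, 3); meets QB at Z = (2/7, -2/7)
Z = Q + t·(B−Q) with t = 2/7

t = 2/7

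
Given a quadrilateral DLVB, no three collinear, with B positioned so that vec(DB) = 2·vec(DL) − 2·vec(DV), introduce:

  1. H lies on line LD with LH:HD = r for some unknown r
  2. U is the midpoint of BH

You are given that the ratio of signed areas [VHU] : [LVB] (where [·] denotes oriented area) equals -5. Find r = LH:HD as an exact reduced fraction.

r = -3/4

Choose coordinates D = (0, 0), L = (1, 0), V = (0, 1), B = (2, -2).
1. With LH:HD = r, write λ = r/(r+1) so H = L + λ·(D−L); H is affine-linear in λ
2. U is the midpoint of BH ⇒ U is an affine combination of earlier points and hence also affine-linear in λ
Every point depending on H is an affine combination of H and λ-independent points, so each such coordinate is linear in λ; the λ² term in each signed area is a multiple of (D−L)×(D−L) = 0, so 2·[VHU] and 2·[LVB] are each linear in λ. Evaluating at λ=0 and λ=1:
  2·[VHU] = 3/2·λ − 1/2,   2·[LVB] = 1
So [VHU]:[LVB] = (3/2·λ − 1/2) / (1). Setting this equal to -5:
  3/2·λ − 1/2 = -5·(1)  ⇒  λ = -3
Then r = λ/(1−λ) = (-3)/(4) = -3/4. Check: with r = -3/4, H = (4, 0) and [VHU]:[LVB] = -5 as required.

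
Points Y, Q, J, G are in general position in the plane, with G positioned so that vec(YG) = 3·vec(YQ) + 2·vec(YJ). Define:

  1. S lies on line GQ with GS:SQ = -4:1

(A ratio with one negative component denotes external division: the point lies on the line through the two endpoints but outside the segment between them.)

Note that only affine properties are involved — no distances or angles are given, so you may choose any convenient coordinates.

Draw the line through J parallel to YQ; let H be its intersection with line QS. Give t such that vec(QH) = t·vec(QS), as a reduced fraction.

t = -3/2

Choose coordinates Y = (0, 0), Q = (1, 0), J = (0, 1), G = (3, 2).
1. S lies on line GQ with GS:SQ = -4:1 ⇒ S = (1/3, -2/3)
through J parallel to YQ: direction (1, 0); meets QS at H = (2, 1)
H = Q + t·(S−Q) with t = -3/2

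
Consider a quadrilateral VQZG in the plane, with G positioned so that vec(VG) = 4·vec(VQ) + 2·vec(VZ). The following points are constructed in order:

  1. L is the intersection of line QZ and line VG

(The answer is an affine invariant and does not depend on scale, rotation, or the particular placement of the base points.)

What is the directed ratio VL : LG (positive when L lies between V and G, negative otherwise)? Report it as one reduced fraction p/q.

VL:LG = 1/5

Work in coordinates with V = (0, 0), Q = (1, 0), Z = (0, 1), G = (4, 2).
1. L is the intersection of line QZ and line VG ⇒ L = (2/3, 1/3)
L = V + t·(G−V) with t = 1/6, so VL:LG = t:(1−t) = 1/6:5/6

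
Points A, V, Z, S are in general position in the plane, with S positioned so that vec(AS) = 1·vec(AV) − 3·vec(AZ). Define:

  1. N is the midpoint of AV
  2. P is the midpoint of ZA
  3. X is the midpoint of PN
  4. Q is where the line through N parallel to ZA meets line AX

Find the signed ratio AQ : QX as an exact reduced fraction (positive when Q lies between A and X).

AQ:QX = -2

Work in coordinates with A = (0, 0), V = (1, 0), Z = (0, 1), S = (1, -3).
1. N is the midpoint of AV ⇒ N = (1/2, 0)
2. P is the midpoint of ZA ⇒ P = (0, 1/2)
3. X is the midpoint of PN ⇒ X = (1/4, 1/4)
4. Q is where the line through N parallel to ZA meets line AX ⇒ Q = (1/2, 1/2)
Q = A + t·(X−A) with t = 2, so AQ:QX = t:(1−t) = 2:-1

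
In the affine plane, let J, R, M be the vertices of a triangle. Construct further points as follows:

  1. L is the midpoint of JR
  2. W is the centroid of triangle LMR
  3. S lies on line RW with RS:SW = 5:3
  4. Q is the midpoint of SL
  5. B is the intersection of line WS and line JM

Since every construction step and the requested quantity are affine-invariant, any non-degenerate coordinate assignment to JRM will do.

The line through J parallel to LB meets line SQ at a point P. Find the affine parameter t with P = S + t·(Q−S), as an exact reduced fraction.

Assign J = (0, 0), R = (1, 0), M = (0, 1) — the answer is frame-independent, so this choice is without loss of generality.
1. L is the midpoint of JR ⇒ L = (1/2, 0)
2. W is the centroid of triangle LMR ⇒ W = (1/2, 1/3)
3. S lies on line RW with RS:SW = 5:3 ⇒ S = (11/16, 5/24)
4. Q is the midpoint of SL ⇒ Q = (19/32, 5/48)
5. B is the intersection of line WS and line JM ⇒ B = (0, 2/3)
through J parallel to LB: direction (-1/2, 2/3); meets SQ at P = (5/22, -10/33)
P = S + t·(Q−S) with t = 54/11

t = 54/11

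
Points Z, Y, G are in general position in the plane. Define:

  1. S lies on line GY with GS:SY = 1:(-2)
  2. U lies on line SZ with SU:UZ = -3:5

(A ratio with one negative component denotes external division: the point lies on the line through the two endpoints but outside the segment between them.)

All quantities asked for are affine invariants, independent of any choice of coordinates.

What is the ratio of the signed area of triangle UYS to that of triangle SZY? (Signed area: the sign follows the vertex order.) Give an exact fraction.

Assign Z = (0, 0), Y = (1, 0), G = (0, 1) — the answer is frame-independent, so this choice is without loss of generality.
1. S lies on line GY with GS:SY = 1:(-2) ⇒ S = (-1, 2)
2. U lies on line SZ with SU:UZ = -3:5 ⇒ U = (-5/2, 5)
2·[UYS] = -3, 2·[SZY] = 2
[UYS]:[SZY] = -3:2 = -3/2

[UYS]:[SZY] = -3/2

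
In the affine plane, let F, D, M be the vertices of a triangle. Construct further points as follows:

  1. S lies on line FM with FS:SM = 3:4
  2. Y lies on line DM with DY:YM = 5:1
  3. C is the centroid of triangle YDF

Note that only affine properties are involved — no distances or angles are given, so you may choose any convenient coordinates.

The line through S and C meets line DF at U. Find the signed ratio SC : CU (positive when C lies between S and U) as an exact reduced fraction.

SC:CU = 19/35

Set F = (0, 0), D = (1, 0), M = (0, 1); any affine frame gives the same invariant.
1. S lies on line FM with FS:SM = 3:4 ⇒ S = (0, 3/7)
2. Y lies on line DM with DY:YM = 5:1 ⇒ Y = (1/6, 5/6)
3. C is the centroid of triangle YDF ⇒ C = (7/18, 5/18)
line SC meets DF at U = (21/19, 0)
C = S + t·(U−S) with t = 19/54, so SC:CU = 19/54:35/54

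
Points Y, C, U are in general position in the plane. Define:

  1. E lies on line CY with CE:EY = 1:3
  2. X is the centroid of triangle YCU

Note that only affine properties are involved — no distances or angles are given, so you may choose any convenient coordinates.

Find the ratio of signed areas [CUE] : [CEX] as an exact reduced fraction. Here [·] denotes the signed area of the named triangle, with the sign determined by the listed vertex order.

[CUE]:[CEX] = -3

Work in coordinates with Y = (0, 0), C = (1, 0), U = (0, 1).
1. E lies on line CY with CE:EY = 1:3 ⇒ E = (3/4, 0)
2. X is the centroid of triangle YCU ⇒ X = (1/3, 1/3)
2·[CUE] = 1/4, 2·[CEX] = -1/12
[CUE]:[CEX] = 1/4:-1/12 = -3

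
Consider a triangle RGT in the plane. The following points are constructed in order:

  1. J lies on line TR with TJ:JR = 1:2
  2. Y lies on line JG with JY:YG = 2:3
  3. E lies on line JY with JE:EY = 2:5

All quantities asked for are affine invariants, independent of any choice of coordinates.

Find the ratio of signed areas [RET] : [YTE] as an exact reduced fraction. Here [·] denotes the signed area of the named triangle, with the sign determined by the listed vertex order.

[RET]:[YTE] = 6/5

Choose coordinates R = (0, 0), G = (1, 0), T = (0, 1).
1. J lies on line TR with TJ:JR = 1:2 ⇒ J = (0, 2/3)
2. Y lies on line JG with JY:YG = 2:3 ⇒ Y = (2/5, 2/5)
3. E lies on line JY with JE:EY = 2:5 ⇒ E = (4/35, 62/105)
2·[RET] = 4/35, 2·[YTE] = 2/21
[RET]:[YTE] = 4/35:2/21 = 6/5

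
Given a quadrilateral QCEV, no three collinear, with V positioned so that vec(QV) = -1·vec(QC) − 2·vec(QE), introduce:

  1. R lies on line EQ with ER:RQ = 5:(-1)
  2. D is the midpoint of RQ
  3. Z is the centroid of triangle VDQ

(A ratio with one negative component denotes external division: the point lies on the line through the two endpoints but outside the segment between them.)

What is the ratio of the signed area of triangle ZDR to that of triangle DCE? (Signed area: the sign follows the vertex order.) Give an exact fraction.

Set Q = (0, 0), C = (1, 0), E = (0, 1), V = (-1, -2); any affine frame gives the same invariant.
1. R lies on line EQ with ER:RQ = 5:(-1) ⇒ R = (0, -1/4)
2. D is the midpoint of RQ ⇒ D = (0, -1/8)
3. Z is the centroid of triangle VDQ ⇒ Z = (-1/3, -17/24)
2·[ZDR] = -1/24, 2·[DCE] = 9/8
[ZDR]:[DCE] = -1/24:9/8 = -1/27

[ZDR]:[DCE] = -1/27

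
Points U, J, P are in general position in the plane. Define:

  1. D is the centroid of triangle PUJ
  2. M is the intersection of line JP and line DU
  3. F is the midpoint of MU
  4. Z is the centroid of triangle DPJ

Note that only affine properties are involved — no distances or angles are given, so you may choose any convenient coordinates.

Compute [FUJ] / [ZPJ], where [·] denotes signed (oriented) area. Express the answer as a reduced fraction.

[FUJ]:[ZPJ] = -9/4

Work in coordinates with U = (0, 0), J = (1, 0), P = (0, 1).
1. D is the centroid of triangle PUJ ⇒ D = (1/3, 1/3)
2. M is the intersection of line JP and line DU ⇒ M = (1/2, 1/2)
3. F is the midpoint of MU ⇒ F = (1/4, 1/4)
4. Z is the centroid of triangle DPJ ⇒ Z = (4/9, 4/9)
2·[FUJ] = 1/4, 2·[ZPJ] = -1/9
[FUJ]:[ZPJ] = 1/4:-1/9 = -9/4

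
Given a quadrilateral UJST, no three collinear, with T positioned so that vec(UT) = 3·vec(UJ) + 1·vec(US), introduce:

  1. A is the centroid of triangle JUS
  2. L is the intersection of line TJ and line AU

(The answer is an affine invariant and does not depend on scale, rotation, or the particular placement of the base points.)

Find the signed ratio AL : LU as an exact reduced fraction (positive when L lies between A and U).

Work in coordinates with U = (0, 0), J = (1, 0), S = (0, 1), T = (3, 1).
1. A is the centroid of triangle JUS ⇒ A = (1/3, 1/3)
2. L is the intersection of line TJ and line AU ⇒ L = (-1, -1)
L = A + t·(U−A) with t = 4, so AL:LU = t:(1−t) = 4:-3

AL:LU = -4/3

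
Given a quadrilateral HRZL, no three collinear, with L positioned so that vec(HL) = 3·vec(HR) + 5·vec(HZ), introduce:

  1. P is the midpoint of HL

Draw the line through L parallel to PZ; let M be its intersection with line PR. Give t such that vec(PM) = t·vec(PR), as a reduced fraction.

t = -1/2

Assign H = (0, 0), R = (1, 0), Z = (0, 1), L = (3, 5) — the answer is frame-independent, so this choice is without loss of generality.
1. P is the midpoint of HL ⇒ P = (3/2, 5/2)
through L parallel to PZ: direction (-3/2, -3/2); meets PR at M = (7/4, 15/4)
M = P + t·(R−P) with t = -1/2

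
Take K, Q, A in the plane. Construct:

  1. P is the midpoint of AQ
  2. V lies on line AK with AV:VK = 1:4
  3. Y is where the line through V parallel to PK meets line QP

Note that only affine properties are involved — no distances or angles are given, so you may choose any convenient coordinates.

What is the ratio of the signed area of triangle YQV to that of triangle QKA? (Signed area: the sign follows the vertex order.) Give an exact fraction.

Set K = (0, 0), Q = (1, 0), A = (0, 1); any affine frame gives the same invariant.
1. P is the midpoint of AQ ⇒ P = (1/2, 1/2)
2. V lies on line AK with AV:VK = 1:4 ⇒ V = (0, 4/5)
3. Y is where the line through V parallel to PK meets line QP ⇒ Y = (1/10, 9/10)
2·[YQV] = -9/50, 2·[QKA] = -1
[YQV]:[QKA] = -9/50:-1 = 9/50

[YQV]:[QKA] = 9/50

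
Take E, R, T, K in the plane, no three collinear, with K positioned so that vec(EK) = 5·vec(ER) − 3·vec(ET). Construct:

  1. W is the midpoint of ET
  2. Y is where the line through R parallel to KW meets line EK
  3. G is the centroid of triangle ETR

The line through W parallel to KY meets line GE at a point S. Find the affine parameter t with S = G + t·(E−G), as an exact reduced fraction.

Set E = (0, 0), R = (1, 0), T = (0, 1), K = (5, -3); any affine frame gives the same invariant.
1. W is the midpoint of ET ⇒ W = (0, 1/2)
2. Y is where the line through R parallel to KW meets line EK ⇒ Y = (7, -21/5)
3. G is the centroid of triangle ETR ⇒ G = (1/3, 1/3)
through W parallel to KY: direction (2, -6/5); meets GE at S = (5/16, 5/16)
S = G + t·(E−G) with t = 1/16

t = 1/16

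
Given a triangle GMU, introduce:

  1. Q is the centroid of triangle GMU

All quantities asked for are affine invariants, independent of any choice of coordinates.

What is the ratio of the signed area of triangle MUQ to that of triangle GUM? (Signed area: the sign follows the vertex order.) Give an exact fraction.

[MUQ]:[GUM] = -1/3

Work in coordinates with G = (0, 0), M = (1, 0), U = (0, 1).
1. Q is the centroid of triangle GMU ⇒ Q = (1/3, 1/3)
2·[MUQ] = 1/3, 2·[GUM] = -1
[MUQ]:[GUM] = 1/3:-1 = -1/3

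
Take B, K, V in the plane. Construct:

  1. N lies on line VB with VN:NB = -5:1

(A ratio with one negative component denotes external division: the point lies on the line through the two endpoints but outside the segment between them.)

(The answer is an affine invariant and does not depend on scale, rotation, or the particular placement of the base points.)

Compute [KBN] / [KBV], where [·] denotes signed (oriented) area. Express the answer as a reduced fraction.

[KBN]:[KBV] = -1/4

Set B = (0, 0), K = (1, 0), V = (0, 1); any affine frame gives the same invariant.
1. N lies on line VB with VN:NB = -5:1 ⇒ N = (0, -1/4)
2·[KBN] = 1/4, 2·[KBV] = -1
[KBN]:[KBV] = 1/4:-1 = -1/4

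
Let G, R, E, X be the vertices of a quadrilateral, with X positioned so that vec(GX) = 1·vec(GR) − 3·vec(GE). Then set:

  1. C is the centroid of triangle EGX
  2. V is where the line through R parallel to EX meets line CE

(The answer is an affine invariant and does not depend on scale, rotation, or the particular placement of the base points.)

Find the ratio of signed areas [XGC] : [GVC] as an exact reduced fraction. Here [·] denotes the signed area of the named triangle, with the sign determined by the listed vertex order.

[XGC]:[GVC] = 1/10

Assign G = (0, 0), R = (1, 0), E = (0, 1), X = (1, -3) — the answer is frame-independent, so this choice is without loss of generality.
1. C is the centroid of triangle EGX ⇒ C = (1/3, -2/3)
2. V is where the line through R parallel to EX meets line CE ⇒ V = (-3, 16)
2·[XGC] = -1/3, 2·[GVC] = -10/3
[XGC]:[GVC] = -1/3:-10/3 = 1/10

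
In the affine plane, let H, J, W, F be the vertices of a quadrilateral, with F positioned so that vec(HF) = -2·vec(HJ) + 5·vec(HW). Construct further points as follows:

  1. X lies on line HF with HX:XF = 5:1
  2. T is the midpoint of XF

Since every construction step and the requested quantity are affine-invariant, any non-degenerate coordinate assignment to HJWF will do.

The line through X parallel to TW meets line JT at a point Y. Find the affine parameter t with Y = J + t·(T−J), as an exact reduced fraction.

Work in coordinates with H = (0, 0), J = (1, 0), W = (0, 1), F = (-2, 5).
1. X lies on line HF with HX:XF = 5:1 ⇒ X = (-5/3, 25/6)
2. T is the midpoint of XF ⇒ T = (-11/6, 55/12)
through X parallel to TW: direction (11/6, -43/12); meets JT at Y = (-265/126, 1265/252)
Y = J + t·(T−J) with t = 23/21

t = 23/21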